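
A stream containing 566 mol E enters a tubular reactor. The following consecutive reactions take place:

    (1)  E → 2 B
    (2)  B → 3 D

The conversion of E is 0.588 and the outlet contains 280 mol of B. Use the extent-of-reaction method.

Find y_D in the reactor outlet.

Conversion of E: E consumed = 1ξ₁ = 0.588 × 566 → ξ₁ = 332.8 mol.
B balance: n_B = 0 + 2ξ₁ − 1ξ₂ = 280 → ξ₂ = (2·332.8 − 280)/1 = 385.6 mol.
Outlet amounts (n = n₀ + Σ ν·ξ):
  E: 566 − 1(332.8) = 233.2
  B: 0 + 2(332.8) − 1(385.6) = 280
  D: 0 + 3(385.6) = 1157
Total out = 1670 mol; y_D = 1157 / 1670 = 0.6927.

0.693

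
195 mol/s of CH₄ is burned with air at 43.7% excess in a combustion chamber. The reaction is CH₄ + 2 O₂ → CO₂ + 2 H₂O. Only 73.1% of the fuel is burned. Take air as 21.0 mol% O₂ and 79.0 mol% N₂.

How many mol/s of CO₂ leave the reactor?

143 mol/s

Stoichiometric O₂ = 2 × 195 = 390 mol/s; O₂ fed = 390 × 1.437 = 560.4 mol/s.
N₂ fed = 560.4 × 79/21 = 2108 mol/s.
Fuel reacted = 0.731 × 195 → ξ = 142.5 mol/s.
Outlet (n = n₀ + ν ξ):
  CH₄: 195 − 1(142.5) = 52.46
  O₂: 560.4 − 2(142.5) = 275.3
  N₂: 2108 (inert)
  CO₂: 0 + 1(142.5) = 142.5
  H₂O: 0 + 2(142.5) = 285.1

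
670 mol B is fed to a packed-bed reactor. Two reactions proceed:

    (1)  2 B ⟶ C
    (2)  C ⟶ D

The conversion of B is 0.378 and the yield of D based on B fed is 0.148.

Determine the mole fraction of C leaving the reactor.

0.0506

Conversion of B: B consumed = 2ξ₁ = 0.378 × 670 → ξ₁ = 126.6 mol.
Yield of D: 1ξ₂ / 670 = 0.148 → ξ₂ = 99.16 mol.
Outlet amounts (n = n₀ + Σ ν·ξ):
  B: 670 − 2(126.6) = 416.7
  C: 0 + 1(126.6) − 1(99.16) = 27.47
  D: 0 + 1(99.16) = 99.16
Total out = 543.4 mol; y_C = 27.47 / 543.4 = 0.05055.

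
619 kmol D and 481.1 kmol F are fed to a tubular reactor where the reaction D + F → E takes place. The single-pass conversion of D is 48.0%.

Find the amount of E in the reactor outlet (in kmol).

D reacted = 0.48 × 619 = 297.1 kmol; ν_D = −1, so ξ = 297.1/1 = 297.1 kmol.
Outlet amounts (n = n₀ + ν ξ):
  D: 619 − 1(297.1) = 321.9
  F: 481.1 − 1(297.1) = 184
  E: 0 + 1(297.1) = 297.1

297 kmol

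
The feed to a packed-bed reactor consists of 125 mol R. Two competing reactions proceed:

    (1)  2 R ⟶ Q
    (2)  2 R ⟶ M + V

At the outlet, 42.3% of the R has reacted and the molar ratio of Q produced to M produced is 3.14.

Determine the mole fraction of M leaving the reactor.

0.0608

Conversion of R: R consumed = 0.423 × 125 = 52.88 mol = 2ξ₁ + 2ξ₂.
Selectivity: 1ξ₁ / (1ξ₂) = 3.14 → ξ₁ = 3.14 ξ₂.
Substitute: (2·3.14 + 2) ξ₂ = 52.88 → ξ₂ = 6.386 mol, ξ₁ = 20.05 mol.
Outlet amounts (n = n₀ + Σ ν·ξ):
  R: 125 − 2(20.05) − 2(6.386) = 72.12
  Q: 0 + 1(20.05) = 20.05
  M: 0 + 1(6.386) = 6.386
  V: 0 + 1(6.386) = 6.386
Total out = 104.9 mol; y_M = 6.386 / 104.9 = 0.06085.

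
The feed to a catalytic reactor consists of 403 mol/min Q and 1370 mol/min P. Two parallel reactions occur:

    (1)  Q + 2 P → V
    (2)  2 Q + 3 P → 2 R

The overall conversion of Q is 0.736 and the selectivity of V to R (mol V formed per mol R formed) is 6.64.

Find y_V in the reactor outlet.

0.215

Conversion of Q: Q consumed = 0.736 × 403 = 296.6 mol/min = 1ξ₁ + 2ξ₂.
Selectivity: 1ξ₁ / (2ξ₂) = 6.64 → ξ₁ = 13.28 ξ₂.
Substitute: (1·13.28 + 2) ξ₂ = 296.6 → ξ₂ = 19.41 mol/min, ξ₁ = 257.8 mol/min.
Outlet amounts (n = n₀ + Σ ν·ξ):
  Q: 403 − 1(257.8) − 2(19.41) = 106.4
  P: 1370 − 2(257.8) − 3(19.41) = 796.2
  V: 0 + 1(257.8) = 257.8
  R: 0 + 2(19.41) = 38.82
Total out = 1199 mol/min; y_V = 257.8 / 1199 = 0.215.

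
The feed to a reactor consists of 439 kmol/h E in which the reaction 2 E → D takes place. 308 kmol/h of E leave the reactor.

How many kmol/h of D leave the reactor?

65.5 kmol/h

For E: n = n₀ − 2ξ → 308 = 439 − 2ξ, giving ξ = 65.5 kmol/h.
Outlet amounts (n = n₀ + ν ξ):
  E: 439 − 2(65.5) = 308
  D: 0 + 1(65.5) = 65.5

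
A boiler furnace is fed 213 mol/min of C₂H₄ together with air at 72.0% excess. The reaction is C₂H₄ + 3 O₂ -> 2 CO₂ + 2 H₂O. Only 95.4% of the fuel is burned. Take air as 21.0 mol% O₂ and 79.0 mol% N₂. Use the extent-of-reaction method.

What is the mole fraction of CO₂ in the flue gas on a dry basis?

Stoichiometric O₂ = 3 × 213 = 639 mol/min; O₂ fed = 639 × 1.720 = 1099 mol/min.
N₂ fed = 1099 × 79/21 = 4135 mol/min.
Fuel reacted = 0.954 × 213 → ξ = 203.2 mol/min.
Outlet (n = n₀ + ν ξ):
  C₂H₄: 213 − 1(203.2) = 9.798
  O₂: 1099 − 3(203.2) = 489.5
  N₂: 4135 (inert)
  CO₂: 0 + 2(203.2) = 406.4
  H₂O: 0 + 2(203.2) = 406.4
Dry total = 5040 mol/min; y_CO₂ (dry) = 406.4 / 5040 = 0.08063.

0.0806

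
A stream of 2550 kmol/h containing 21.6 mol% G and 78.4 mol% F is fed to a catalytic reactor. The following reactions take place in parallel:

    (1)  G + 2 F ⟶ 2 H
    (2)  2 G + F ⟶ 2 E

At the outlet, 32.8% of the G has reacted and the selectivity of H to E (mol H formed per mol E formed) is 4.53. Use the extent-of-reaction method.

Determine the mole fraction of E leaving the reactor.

Conversion of G: G consumed = 0.328 × 550.8 = 180.7 kmol/h = 1ξ₁ + 2ξ₂.
Selectivity: 2ξ₁ / (2ξ₂) = 4.53 → ξ₁ = 4.53 ξ₂.
Substitute: (1·4.53 + 2) ξ₂ = 180.7 → ξ₂ = 27.67 kmol/h, ξ₁ = 125.3 kmol/h.
Outlet amounts (n = n₀ + Σ ν·ξ):
  G: 550.8 − 1(125.3) − 2(27.67) = 370.1
  F: 1999 − 2(125.3) − 1(27.67) = 1721
  H: 0 + 2(125.3) = 250.7
  E: 0 + 2(27.67) = 55.33
Total out = 2397 kmol/h; y_E = 55.33 / 2397 = 0.02308.

0.0231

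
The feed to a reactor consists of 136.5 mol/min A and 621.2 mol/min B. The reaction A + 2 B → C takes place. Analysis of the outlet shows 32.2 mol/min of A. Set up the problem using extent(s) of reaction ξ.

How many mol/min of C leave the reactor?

104 mol/min

For A: n = n₀ − 1ξ → 32.2 = 136.5 − 1ξ, giving ξ = 104.3 mol/min.
Outlet amounts (n = n₀ + ν ξ):
  A: 136.5 − 1(104.3) = 32.2
  B: 621.2 − 2(104.3) = 412.6
  C: 0 + 1(104.3) = 104.3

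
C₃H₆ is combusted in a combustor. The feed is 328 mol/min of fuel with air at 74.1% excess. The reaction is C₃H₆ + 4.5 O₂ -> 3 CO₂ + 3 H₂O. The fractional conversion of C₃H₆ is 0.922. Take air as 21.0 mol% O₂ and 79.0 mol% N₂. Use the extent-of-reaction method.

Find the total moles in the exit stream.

Stoichiometric O₂ = 4.5 × 328 = 1476 mol/min; O₂ fed = 1476 × 1.741 = 2570 mol/min.
N₂ fed = 2570 × 79/21 = 9667 mol/min.
Fuel reacted = 0.922 × 328 → ξ = 302.4 mol/min.
Outlet (n = n₀ + ν ξ):
  C₃H₆: 328 − 1(302.4) = 25.58
  O₂: 2570 − 4.5(302.4) = 1209
  N₂: 9667 (inert)
  CO₂: 0 + 3(302.4) = 907.2
  H₂O: 0 + 3(302.4) = 907.2
Total out = 25.58 + 1209 + 9667 + 907.2 + 907.2 = 12720 mol/min.

12700 mol/min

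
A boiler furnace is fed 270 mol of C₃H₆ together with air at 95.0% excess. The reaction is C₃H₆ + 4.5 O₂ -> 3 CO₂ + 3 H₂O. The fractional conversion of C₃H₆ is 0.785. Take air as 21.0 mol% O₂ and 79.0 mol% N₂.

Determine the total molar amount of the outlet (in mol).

11700 mol

Stoichiometric O₂ = 4.5 × 270 = 1215 mol; O₂ fed = 1215 × 1.950 = 2369 mol.
N₂ fed = 2369 × 79/21 = 8913 mol.
Fuel reacted = 0.785 × 270 → ξ = 212 mol.
Outlet (n = n₀ + ν ξ):
  C₃H₆: 270 − 1(212) = 58.05
  O₂: 2369 − 4.5(212) = 1415
  N₂: 8913 (inert)
  CO₂: 0 + 3(212) = 635.9
  H₂O: 0 + 3(212) = 635.9
Total out = 58.05 + 1415 + 8913 + 635.9 + 635.9 = 11660 mol.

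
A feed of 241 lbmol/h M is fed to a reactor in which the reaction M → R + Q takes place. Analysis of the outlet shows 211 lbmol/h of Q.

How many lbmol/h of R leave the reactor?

211 lbmol/h

For Q: n = n₀ + 1ξ → 211 = 0 + 1ξ, giving ξ = 211 lbmol/h.
Outlet amounts (n = n₀ + ν ξ):
  M: 241 − 1(211) = 30
  R: 0 + 1(211) = 211
  Q: 0 + 1(211) = 211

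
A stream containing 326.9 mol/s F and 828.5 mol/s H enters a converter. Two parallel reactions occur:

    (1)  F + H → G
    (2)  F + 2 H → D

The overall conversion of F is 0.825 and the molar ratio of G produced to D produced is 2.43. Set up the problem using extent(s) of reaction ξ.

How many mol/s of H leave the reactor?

Conversion of F: F consumed = 0.825 × 326.9 = 269.7 mol/s = 1ξ₁ + 1ξ₂.
Selectivity: 1ξ₁ / (1ξ₂) = 2.43 → ξ₁ = 2.43 ξ₂.
Substitute: (1·2.43 + 1) ξ₂ = 269.7 → ξ₂ = 78.63 mol/s, ξ₁ = 191.1 mol/s.
Outlet amounts (n = n₀ + Σ ν·ξ):
  F: 326.9 − 1(191.1) − 1(78.63) = 57.21
  H: 828.5 − 1(191.1) − 2(78.63) = 480.2
  G: 0 + 1(191.1) = 191.1
  D: 0 + 1(78.63) = 78.63

480 mol/s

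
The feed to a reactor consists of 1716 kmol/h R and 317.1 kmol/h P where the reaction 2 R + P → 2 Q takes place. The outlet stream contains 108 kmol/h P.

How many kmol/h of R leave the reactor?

1300 kmol/h

For P: n = n₀ − 1ξ → 108 = 317.1 − 1ξ, giving ξ = 209.1 kmol/h.
Outlet amounts (n = n₀ + ν ξ):
  R: 1716 − 2(209.1) = 1298
  P: 317.1 − 1(209.1) = 108
  Q: 0 + 2(209.1) = 418.2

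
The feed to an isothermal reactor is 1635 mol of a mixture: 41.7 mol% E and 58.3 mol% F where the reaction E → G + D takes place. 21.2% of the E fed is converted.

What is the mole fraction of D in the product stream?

E reacted = 0.212 × 681.8 = 144.5 mol; ν_E = −1, so ξ = 144.5/1 = 144.5 mol.
Outlet amounts (n = n₀ + ν ξ):
  E: 681.8 − 1(144.5) = 537.3
  G: 0 + 1(144.5) = 144.5
  D: 0 + 1(144.5) = 144.5
  F: 953.2 (inert)
Total out = 1780 mol; y_D = 144.5 / 1780 = 0.08122.

0.0812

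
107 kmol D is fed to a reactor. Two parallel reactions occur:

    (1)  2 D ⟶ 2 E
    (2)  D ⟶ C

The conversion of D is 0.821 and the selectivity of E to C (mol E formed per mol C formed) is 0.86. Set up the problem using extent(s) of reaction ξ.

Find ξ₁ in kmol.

Conversion of D: D consumed = 0.821 × 107 = 87.85 kmol = 2ξ₁ + 1ξ₂.
Selectivity: 2ξ₁ / (1ξ₂) = 0.86 → ξ₁ = 0.43 ξ₂.
Substitute: (2·0.43 + 1) ξ₂ = 87.85 → ξ₂ = 47.23 kmol, ξ₁ = 20.31 kmol.
Outlet amounts (n = n₀ + Σ ν·ξ):
  D: 107 − 2(20.31) − 1(47.23) = 19.15
  E: 0 + 2(20.31) = 40.62
  C: 0 + 1(47.23) = 47.23

ξ₁ = 20.3 kmol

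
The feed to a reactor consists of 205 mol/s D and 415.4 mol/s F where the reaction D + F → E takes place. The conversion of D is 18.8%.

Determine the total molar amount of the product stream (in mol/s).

582 mol/s

D reacted = 0.188 × 205 = 38.54 mol/s; ν_D = −1, so ξ = 38.54/1 = 38.54 mol/s.
Outlet amounts (n = n₀ + ν ξ):
  D: 205 − 1(38.54) = 166.5
  F: 415.4 − 1(38.54) = 376.9
  E: 0 + 1(38.54) = 38.54
Total out = 166.5 + 376.9 + 38.54 = 581.9 mol/s.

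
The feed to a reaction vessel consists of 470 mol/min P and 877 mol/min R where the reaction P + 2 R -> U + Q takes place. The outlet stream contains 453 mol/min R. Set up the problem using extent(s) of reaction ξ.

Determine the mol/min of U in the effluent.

For R: n = n₀ − 2ξ → 453 = 877 − 2ξ, giving ξ = 212 mol/min.
Outlet amounts (n = n₀ + ν ξ):
  P: 470 − 1(212) = 258
  R: 877 − 2(212) = 453
  U: 0 + 1(212) = 212
  Q: 0 + 1(212) = 212

212 mol/min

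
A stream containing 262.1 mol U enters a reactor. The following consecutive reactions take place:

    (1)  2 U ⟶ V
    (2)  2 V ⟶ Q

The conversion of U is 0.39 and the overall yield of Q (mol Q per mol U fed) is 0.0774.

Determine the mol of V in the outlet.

10.5 mol

Conversion of U: U consumed = 2ξ₁ = 0.39 × 262.1 → ξ₁ = 51.11 mol.
Yield of Q: 1ξ₂ / 262.1 = 0.0774 → ξ₂ = 20.29 mol.
Outlet amounts (n = n₀ + Σ ν·ξ):
  U: 262.1 − 2(51.11) = 159.9
  V: 0 + 1(51.11) − 2(20.29) = 10.54
  Q: 0 + 1(20.29) = 20.29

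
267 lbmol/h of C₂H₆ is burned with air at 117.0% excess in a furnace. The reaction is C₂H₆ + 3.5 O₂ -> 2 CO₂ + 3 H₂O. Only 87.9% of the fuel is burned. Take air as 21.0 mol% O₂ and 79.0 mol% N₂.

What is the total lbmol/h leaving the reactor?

10000 lbmol/h

Stoichiometric O₂ = 3.5 × 267 = 934.5 lbmol/h; O₂ fed = 934.5 × 2.170 = 2028 lbmol/h.
N₂ fed = 2028 × 79/21 = 7629 lbmol/h.
Fuel reacted = 0.879 × 267 → ξ = 234.7 lbmol/h.
Outlet (n = n₀ + ν ξ):
  C₂H₆: 267 − 1(234.7) = 32.31
  O₂: 2028 − 3.5(234.7) = 1206
  N₂: 7629 (inert)
  CO₂: 0 + 2(234.7) = 469.4
  H₂O: 0 + 3(234.7) = 704.1
Total out = 32.31 + 1206 + 7629 + 469.4 + 704.1 = 10040 lbmol/h.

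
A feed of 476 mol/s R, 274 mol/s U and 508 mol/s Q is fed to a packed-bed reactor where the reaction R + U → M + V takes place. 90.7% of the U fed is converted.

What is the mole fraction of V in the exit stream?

0.198

U reacted = 0.907 × 274 = 248.5 mol/s; ν_U = −1, so ξ = 248.5/1 = 248.5 mol/s.
Outlet amounts (n = n₀ + ν ξ):
  R: 476 − 1(248.5) = 227.5
  U: 274 − 1(248.5) = 25.48
  M: 0 + 1(248.5) = 248.5
  V: 0 + 1(248.5) = 248.5
  Q: 508 (inert)
Total out = 1258 mol/s; y_V = 248.5 / 1258 = 0.1976.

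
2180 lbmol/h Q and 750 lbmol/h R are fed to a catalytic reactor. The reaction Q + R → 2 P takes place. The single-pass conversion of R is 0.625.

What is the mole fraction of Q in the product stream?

0.584

R reacted = 0.625 × 750 = 468.8 lbmol/h; ν_R = −1, so ξ = 468.8/1 = 468.8 lbmol/h.
Outlet amounts (n = n₀ + ν ξ):
  Q: 2180 − 1(468.8) = 1711
  R: 750 − 1(468.8) = 281.2
  P: 0 + 2(468.8) = 937.5
Total out = 2930 lbmol/h; y_Q = 1711 / 2930 = 0.584.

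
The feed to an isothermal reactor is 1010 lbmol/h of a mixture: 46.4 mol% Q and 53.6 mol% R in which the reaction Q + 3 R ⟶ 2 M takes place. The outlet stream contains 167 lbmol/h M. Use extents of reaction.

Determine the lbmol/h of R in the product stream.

For M: n = n₀ + 2ξ → 167 = 0 + 2ξ, giving ξ = 83.5 lbmol/h.
Outlet amounts (n = n₀ + ν ξ):
  Q: 468.6 − 1(83.5) = 385.1
  R: 541.4 − 3(83.5) = 290.9
  M: 0 + 2(83.5) = 167

291 lbmol/h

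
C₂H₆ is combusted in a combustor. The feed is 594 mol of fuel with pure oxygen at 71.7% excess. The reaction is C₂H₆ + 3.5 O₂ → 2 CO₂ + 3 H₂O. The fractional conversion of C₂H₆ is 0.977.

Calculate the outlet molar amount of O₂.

Stoichiometric O₂ = 3.5 × 594 = 2079 mol; O₂ fed = 2079 × 1.717 = 3570 mol.
Fuel reacted = 0.977 × 594 → ξ = 580.3 mol.
Outlet (n = n₀ + ν ξ):
  C₂H₆: 594 − 1(580.3) = 13.66
  O₂: 3570 − 3.5(580.3) = 1538
  CO₂: 0 + 2(580.3) = 1161
  H₂O: 0 + 3(580.3) = 1741

1540 mol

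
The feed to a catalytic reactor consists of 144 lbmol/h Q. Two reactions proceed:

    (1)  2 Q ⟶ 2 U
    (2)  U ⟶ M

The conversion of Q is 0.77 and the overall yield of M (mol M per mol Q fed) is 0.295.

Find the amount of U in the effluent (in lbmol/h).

Conversion of Q: Q consumed = 2ξ₁ = 0.77 × 144 → ξ₁ = 55.44 lbmol/h.
Yield of M: 1ξ₂ / 144 = 0.295 → ξ₂ = 42.48 lbmol/h.
Outlet amounts (n = n₀ + Σ ν·ξ):
  Q: 144 − 2(55.44) = 33.12
  U: 0 + 2(55.44) − 1(42.48) = 68.4
  M: 0 + 1(42.48) = 42.48

68.4 lbmol/h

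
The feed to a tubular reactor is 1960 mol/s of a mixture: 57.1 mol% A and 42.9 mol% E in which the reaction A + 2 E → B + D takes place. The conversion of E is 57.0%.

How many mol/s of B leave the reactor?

E reacted = 0.57 × 840.8 = 479.3 mol/s; ν_E = −2, so ξ = 479.3/2 = 239.6 mol/s.
Outlet amounts (n = n₀ + ν ξ):
  A: 1119 − 1(239.6) = 879.5
  E: 840.8 − 2(239.6) = 361.6
  B: 0 + 1(239.6) = 239.6
  D: 0 + 1(239.6) = 239.6

240 mol/s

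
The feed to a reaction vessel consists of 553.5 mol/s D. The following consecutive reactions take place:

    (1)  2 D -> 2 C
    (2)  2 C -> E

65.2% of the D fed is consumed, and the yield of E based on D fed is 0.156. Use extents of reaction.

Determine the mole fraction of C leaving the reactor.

Conversion of D: D consumed = 2ξ₁ = 0.652 × 553.5 → ξ₁ = 180.4 mol/s.
Yield of E: 1ξ₂ / 553.5 = 0.156 → ξ₂ = 86.35 mol/s.
Outlet amounts (n = n₀ + Σ ν·ξ):
  D: 553.5 − 2(180.4) = 192.6
  C: 0 + 2(180.4) − 2(86.35) = 188.2
  E: 0 + 1(86.35) = 86.35
Total out = 467.2 mol/s; y_C = 188.2 / 467.2 = 0.4028.

0.403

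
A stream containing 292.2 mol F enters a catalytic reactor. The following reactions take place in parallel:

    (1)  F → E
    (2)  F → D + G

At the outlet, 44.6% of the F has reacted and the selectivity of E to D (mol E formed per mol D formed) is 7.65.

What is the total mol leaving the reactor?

307 mol

Conversion of F: F consumed = 0.446 × 292.2 = 130.3 mol = 1ξ₁ + 1ξ₂.
Selectivity: 1ξ₁ / (1ξ₂) = 7.65 → ξ₁ = 7.65 ξ₂.
Substitute: (1·7.65 + 1) ξ₂ = 130.3 → ξ₂ = 15.07 mol, ξ₁ = 115.3 mol.
Outlet amounts (n = n₀ + Σ ν·ξ):
  F: 292.2 − 1(115.3) − 1(15.07) = 161.9
  E: 0 + 1(115.3) = 115.3
  D: 0 + 1(15.07) = 15.07
  G: 0 + 1(15.07) = 15.07
Total out = 161.9 + 115.3 + 15.07 + 15.07 = 307.3 mol.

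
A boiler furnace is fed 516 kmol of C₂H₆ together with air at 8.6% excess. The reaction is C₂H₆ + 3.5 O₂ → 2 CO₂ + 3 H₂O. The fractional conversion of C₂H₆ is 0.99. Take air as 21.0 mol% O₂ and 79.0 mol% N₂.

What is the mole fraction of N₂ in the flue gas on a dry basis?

0.86

Stoichiometric O₂ = 3.5 × 516 = 1806 kmol; O₂ fed = 1806 × 1.086 = 1961 kmol.
N₂ fed = 1961 × 79/21 = 7378 kmol.
Fuel reacted = 0.99 × 516 → ξ = 510.8 kmol.
Outlet (n = n₀ + ν ξ):
  C₂H₆: 516 − 1(510.8) = 5.16
  O₂: 1961 − 3.5(510.8) = 173.4
  N₂: 7378 (inert)
  CO₂: 0 + 2(510.8) = 1022
  H₂O: 0 + 3(510.8) = 1533
Dry total = 8578 kmol; y_N₂ (dry) = 7378 / 8578 = 0.8601.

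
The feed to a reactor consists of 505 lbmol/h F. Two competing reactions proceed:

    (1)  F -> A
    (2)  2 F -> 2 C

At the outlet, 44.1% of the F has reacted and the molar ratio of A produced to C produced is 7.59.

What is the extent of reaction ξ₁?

Conversion of F: F consumed = 0.441 × 505 = 222.7 lbmol/h = 1ξ₁ + 2ξ₂.
Selectivity: 1ξ₁ / (2ξ₂) = 7.59 → ξ₁ = 15.18 ξ₂.
Substitute: (1·15.18 + 2) ξ₂ = 222.7 → ξ₂ = 12.96 lbmol/h, ξ₁ = 196.8 lbmol/h.
Outlet amounts (n = n₀ + Σ ν·ξ):
  F: 505 − 1(196.8) − 2(12.96) = 282.3
  A: 0 + 1(196.8) = 196.8
  C: 0 + 2(12.96) = 25.93

ξ₁ = 197 lbmol/h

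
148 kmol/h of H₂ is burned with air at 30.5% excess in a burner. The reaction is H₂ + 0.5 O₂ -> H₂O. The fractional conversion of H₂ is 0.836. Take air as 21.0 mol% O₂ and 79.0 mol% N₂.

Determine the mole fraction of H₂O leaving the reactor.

0.227

Stoichiometric O₂ = 0.5 × 148 = 74 kmol/h; O₂ fed = 74 × 1.305 = 96.57 kmol/h.
N₂ fed = 96.57 × 79/21 = 363.3 kmol/h.
Fuel reacted = 0.836 × 148 → ξ = 123.7 kmol/h.
Outlet (n = n₀ + ν ξ):
  H₂: 148 − 1(123.7) = 24.27
  O₂: 96.57 − 0.5(123.7) = 34.71
  N₂: 363.3 (inert)
  H₂O: 0 + 1(123.7) = 123.7
Total out = 546 kmol/h; y_H₂O = 123.7 / 546 = 0.2266.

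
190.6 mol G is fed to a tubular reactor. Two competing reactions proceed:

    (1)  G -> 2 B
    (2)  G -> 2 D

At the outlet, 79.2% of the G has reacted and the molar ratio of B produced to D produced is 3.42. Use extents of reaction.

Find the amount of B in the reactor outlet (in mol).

234 mol

Conversion of G: G consumed = 0.792 × 190.6 = 151 mol = 1ξ₁ + 1ξ₂.
Selectivity: 2ξ₁ / (2ξ₂) = 3.42 → ξ₁ = 3.42 ξ₂.
Substitute: (1·3.42 + 1) ξ₂ = 151 → ξ₂ = 34.15 mol, ξ₁ = 116.8 mol.
Outlet amounts (n = n₀ + Σ ν·ξ):
  G: 190.6 − 1(116.8) − 1(34.15) = 39.64
  B: 0 + 2(116.8) = 233.6
  D: 0 + 2(34.15) = 68.31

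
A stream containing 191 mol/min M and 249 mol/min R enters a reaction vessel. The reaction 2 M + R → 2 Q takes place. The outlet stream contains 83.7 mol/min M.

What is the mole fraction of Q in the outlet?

0.278

For M: n = n₀ − 2ξ → 83.7 = 191 − 2ξ, giving ξ = 53.65 mol/min.
Outlet amounts (n = n₀ + ν ξ):
  M: 191 − 2(53.65) = 83.7
  R: 249 − 1(53.65) = 195.3
  Q: 0 + 2(53.65) = 107.3
Total out = 386.4 mol/min; y_Q = 107.3 / 386.4 = 0.2777.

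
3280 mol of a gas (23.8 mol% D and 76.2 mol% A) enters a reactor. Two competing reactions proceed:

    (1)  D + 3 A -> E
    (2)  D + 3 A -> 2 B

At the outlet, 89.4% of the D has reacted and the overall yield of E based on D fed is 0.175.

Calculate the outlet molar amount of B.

1120 mol

Yield of E: 1ξ₁ / 780.6 = 0.175 → ξ₁ = 136.6 mol.
Conversion of D: 1ξ₁ + 1ξ₂ = 0.894 × 780.6 = 697.9 → ξ₂ = 561.3 mol.
Outlet amounts (n = n₀ + Σ ν·ξ):
  D: 780.6 − 1(136.6) − 1(561.3) = 82.75
  A: 2499 − 3(136.6) − 3(561.3) = 405.7
  E: 0 + 1(136.6) = 136.6
  B: 0 + 2(561.3) = 1123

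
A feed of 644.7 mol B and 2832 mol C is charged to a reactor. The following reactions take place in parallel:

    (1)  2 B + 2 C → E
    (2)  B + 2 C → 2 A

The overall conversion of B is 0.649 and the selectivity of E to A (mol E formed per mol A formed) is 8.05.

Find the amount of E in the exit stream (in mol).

Conversion of B: B consumed = 0.649 × 644.7 = 418.4 mol = 2ξ₁ + 1ξ₂.
Selectivity: 1ξ₁ / (2ξ₂) = 8.05 → ξ₁ = 16.1 ξ₂.
Substitute: (2·16.1 + 1) ξ₂ = 418.4 → ξ₂ = 12.6 mol, ξ₁ = 202.9 mol.
Outlet amounts (n = n₀ + Σ ν·ξ):
  B: 644.7 − 2(202.9) − 1(12.6) = 226.3
  C: 2832 − 2(202.9) − 2(12.6) = 2401
  E: 0 + 1(202.9) = 202.9
  A: 0 + 2(12.6) = 25.21

203 mol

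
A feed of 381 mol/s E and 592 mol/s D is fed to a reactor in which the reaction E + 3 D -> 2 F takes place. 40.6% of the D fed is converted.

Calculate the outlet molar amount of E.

D reacted = 0.406 × 592 = 240.4 mol/s; ν_D = −3, so ξ = 240.4/3 = 80.12 mol/s.
Outlet amounts (n = n₀ + ν ξ):
  E: 381 − 1(80.12) = 300.9
  D: 592 − 3(80.12) = 351.6
  F: 0 + 2(80.12) = 160.2

301 mol/s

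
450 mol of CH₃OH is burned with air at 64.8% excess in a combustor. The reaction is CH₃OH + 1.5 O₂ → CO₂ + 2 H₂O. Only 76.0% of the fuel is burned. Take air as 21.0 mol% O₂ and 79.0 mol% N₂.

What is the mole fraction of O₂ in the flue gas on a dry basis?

Stoichiometric O₂ = 1.5 × 450 = 675 mol; O₂ fed = 675 × 1.648 = 1112 mol.
N₂ fed = 1112 × 79/21 = 4185 mol.
Fuel reacted = 0.76 × 450 → ξ = 342 mol.
Outlet (n = n₀ + ν ξ):
  CH₃OH: 450 − 1(342) = 108
  O₂: 1112 − 1.5(342) = 599.4
  N₂: 4185 (inert)
  CO₂: 0 + 1(342) = 342
  H₂O: 0 + 2(342) = 684
Dry total = 5234 mol; y_O₂ (dry) = 599.4 / 5234 = 0.1145.

0.115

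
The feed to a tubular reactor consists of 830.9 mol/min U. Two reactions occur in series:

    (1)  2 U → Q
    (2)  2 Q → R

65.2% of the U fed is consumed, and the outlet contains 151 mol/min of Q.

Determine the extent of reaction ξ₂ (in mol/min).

ξ₂ = 59.9 mol/min

Conversion of U: U consumed = 2ξ₁ = 0.652 × 830.9 → ξ₁ = 270.9 mol/min.
Q balance: n_Q = 0 + 1ξ₁ − 2ξ₂ = 151 → ξ₂ = (1·270.9 − 151)/2 = 59.94 mol/min.
Outlet amounts (n = n₀ + Σ ν·ξ):
  U: 830.9 − 2(270.9) = 289.2
  Q: 0 + 1(270.9) − 2(59.94) = 151
  R: 0 + 1(59.94) = 59.94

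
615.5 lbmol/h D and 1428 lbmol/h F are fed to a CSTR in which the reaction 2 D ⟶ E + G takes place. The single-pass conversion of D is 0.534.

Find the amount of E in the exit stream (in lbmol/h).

164 lbmol/h

D reacted = 0.534 × 615.5 = 328.7 lbmol/h; ν_D = −2, so ξ = 328.7/2 = 164.3 lbmol/h.
Outlet amounts (n = n₀ + ν ξ):
  D: 615.5 − 2(164.3) = 286.8
  E: 0 + 1(164.3) = 164.3
  G: 0 + 1(164.3) = 164.3
  F: 1428 (inert)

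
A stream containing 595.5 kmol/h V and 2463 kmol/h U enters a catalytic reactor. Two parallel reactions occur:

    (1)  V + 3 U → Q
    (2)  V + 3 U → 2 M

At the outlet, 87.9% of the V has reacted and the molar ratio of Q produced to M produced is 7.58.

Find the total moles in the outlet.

1520 kmol/h

Conversion of V: V consumed = 0.879 × 595.5 = 523.4 kmol/h = 1ξ₁ + 1ξ₂.
Selectivity: 1ξ₁ / (2ξ₂) = 7.58 → ξ₁ = 15.16 ξ₂.
Substitute: (1·15.16 + 1) ξ₂ = 523.4 → ξ₂ = 32.39 kmol/h, ξ₁ = 491.1 kmol/h.
Outlet amounts (n = n₀ + Σ ν·ξ):
  V: 595.5 − 1(491.1) − 1(32.39) = 72.06
  U: 2463 − 3(491.1) − 3(32.39) = 892.7
  Q: 0 + 1(491.1) = 491.1
  M: 0 + 2(32.39) = 64.78
Total out = 72.06 + 892.7 + 491.1 + 64.78 = 1521 kmol/h.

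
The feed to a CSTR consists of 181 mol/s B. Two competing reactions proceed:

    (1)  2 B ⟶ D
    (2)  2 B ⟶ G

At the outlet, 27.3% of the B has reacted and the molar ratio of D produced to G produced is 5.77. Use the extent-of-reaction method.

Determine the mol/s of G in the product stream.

3.65 mol/s

Conversion of B: B consumed = 0.273 × 181 = 49.41 mol/s = 2ξ₁ + 2ξ₂.
Selectivity: 1ξ₁ / (1ξ₂) = 5.77 → ξ₁ = 5.77 ξ₂.
Substitute: (2·5.77 + 2) ξ₂ = 49.41 → ξ₂ = 3.649 mol/s, ξ₁ = 21.06 mol/s.
Outlet amounts (n = n₀ + Σ ν·ξ):
  B: 181 − 2(21.06) − 2(3.649) = 131.6
  D: 0 + 1(21.06) = 21.06
  G: 0 + 1(3.649) = 3.649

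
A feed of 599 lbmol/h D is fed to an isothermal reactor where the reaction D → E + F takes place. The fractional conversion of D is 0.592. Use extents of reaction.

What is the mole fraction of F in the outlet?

D reacted = 0.592 × 599 = 354.6 lbmol/h; ν_D = −1, so ξ = 354.6/1 = 354.6 lbmol/h.
Outlet amounts (n = n₀ + ν ξ):
  D: 599 − 1(354.6) = 244.4
  E: 0 + 1(354.6) = 354.6
  F: 0 + 1(354.6) = 354.6
Total out = 953.6 lbmol/h; y_F = 354.6 / 953.6 = 0.3719.

0.372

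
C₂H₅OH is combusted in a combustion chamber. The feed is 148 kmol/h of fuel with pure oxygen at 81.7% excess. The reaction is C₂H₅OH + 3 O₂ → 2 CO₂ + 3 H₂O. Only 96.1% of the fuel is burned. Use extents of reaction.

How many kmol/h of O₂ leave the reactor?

380 kmol/h

Stoichiometric O₂ = 3 × 148 = 444 kmol/h; O₂ fed = 444 × 1.817 = 806.7 kmol/h.
Fuel reacted = 0.961 × 148 → ξ = 142.2 kmol/h.
Outlet (n = n₀ + ν ξ):
  C₂H₅OH: 148 − 1(142.2) = 5.772
  O₂: 806.7 − 3(142.2) = 380.1
  CO₂: 0 + 2(142.2) = 284.5
  H₂O: 0 + 3(142.2) = 426.7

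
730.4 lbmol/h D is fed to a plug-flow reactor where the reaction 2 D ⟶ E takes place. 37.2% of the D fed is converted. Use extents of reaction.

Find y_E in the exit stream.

D reacted = 0.372 × 730.4 = 271.7 lbmol/h; ν_D = −2, so ξ = 271.7/2 = 135.9 lbmol/h.
Outlet amounts (n = n₀ + ν ξ):
  D: 730.4 − 2(135.9) = 458.7
  E: 0 + 1(135.9) = 135.9
Total out = 594.5 lbmol/h; y_E = 135.9 / 594.5 = 0.2285.

0.229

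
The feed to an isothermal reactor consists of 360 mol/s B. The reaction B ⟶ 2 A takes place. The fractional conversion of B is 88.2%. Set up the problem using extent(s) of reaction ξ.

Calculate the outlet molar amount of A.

B reacted = 0.882 × 360 = 317.5 mol/s; ν_B = −1, so ξ = 317.5/1 = 317.5 mol/s.
Outlet amounts (n = n₀ + ν ξ):
  B: 360 − 1(317.5) = 42.48
  A: 0 + 2(317.5) = 635

635 mol/s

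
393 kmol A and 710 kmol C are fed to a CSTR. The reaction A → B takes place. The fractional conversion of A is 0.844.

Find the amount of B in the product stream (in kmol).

A reacted = 0.844 × 393 = 331.7 kmol; ν_A = −1, so ξ = 331.7/1 = 331.7 kmol.
Outlet amounts (n = n₀ + ν ξ):
  A: 393 − 1(331.7) = 61.31
  B: 0 + 1(331.7) = 331.7
  C: 710 (inert)

332 kmol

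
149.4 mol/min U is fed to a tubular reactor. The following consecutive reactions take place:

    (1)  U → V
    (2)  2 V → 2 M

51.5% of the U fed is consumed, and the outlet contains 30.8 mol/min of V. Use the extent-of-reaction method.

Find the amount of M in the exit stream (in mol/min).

46.1 mol/min

Conversion of U: U consumed = 1ξ₁ = 0.515 × 149.4 → ξ₁ = 76.94 mol/min.
V balance: n_V = 0 + 1ξ₁ − 2ξ₂ = 30.8 → ξ₂ = (1·76.94 − 30.8)/2 = 23.07 mol/min.
Outlet amounts (n = n₀ + Σ ν·ξ):
  U: 149.4 − 1(76.94) = 72.46
  V: 0 + 1(76.94) − 2(23.07) = 30.8
  M: 0 + 2(23.07) = 46.14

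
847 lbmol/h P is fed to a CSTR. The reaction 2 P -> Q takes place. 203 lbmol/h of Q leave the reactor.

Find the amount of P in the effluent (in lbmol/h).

For Q: n = n₀ + 1ξ → 203 = 0 + 1ξ, giving ξ = 203 lbmol/h.
Outlet amounts (n = n₀ + ν ξ):
  P: 847 − 2(203) = 441
  Q: 0 + 1(203) = 203

441 lbmol/h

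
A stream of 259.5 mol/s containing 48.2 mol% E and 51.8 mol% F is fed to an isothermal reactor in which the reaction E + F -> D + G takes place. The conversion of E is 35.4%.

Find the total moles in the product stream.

E reacted = 0.354 × 125.1 = 44.28 mol/s; ν_E = −1, so ξ = 44.28/1 = 44.28 mol/s.
Outlet amounts (n = n₀ + ν ξ):
  E: 125.1 − 1(44.28) = 80.8
  F: 134.4 − 1(44.28) = 90.14
  D: 0 + 1(44.28) = 44.28
  G: 0 + 1(44.28) = 44.28
Total out = 80.8 + 90.14 + 44.28 + 44.28 = 259.5 mol/s.

260 mol/s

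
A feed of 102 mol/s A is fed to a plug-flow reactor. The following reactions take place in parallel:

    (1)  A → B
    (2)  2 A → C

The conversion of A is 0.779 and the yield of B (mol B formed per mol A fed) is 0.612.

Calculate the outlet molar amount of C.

8.52 mol/s

Yield of B: 1ξ₁ / 102 = 0.612 → ξ₁ = 62.42 mol/s.
Conversion of A: 1ξ₁ + 2ξ₂ = 0.779 × 102 = 79.46 → ξ₂ = 8.517 mol/s.
Outlet amounts (n = n₀ + Σ ν·ξ):
  A: 102 − 1(62.42) − 2(8.517) = 22.54
  B: 0 + 1(62.42) = 62.42
  C: 0 + 1(8.517) = 8.517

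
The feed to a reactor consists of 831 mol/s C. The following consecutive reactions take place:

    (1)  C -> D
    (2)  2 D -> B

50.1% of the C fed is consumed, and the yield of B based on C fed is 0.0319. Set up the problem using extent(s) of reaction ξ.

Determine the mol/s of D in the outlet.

Conversion of C: C consumed = 1ξ₁ = 0.501 × 831 → ξ₁ = 416.3 mol/s.
Yield of B: 1ξ₂ / 831 = 0.0319 → ξ₂ = 26.51 mol/s.
Outlet amounts (n = n₀ + Σ ν·ξ):
  C: 831 − 1(416.3) = 414.7
  D: 0 + 1(416.3) − 2(26.51) = 363.3
  B: 0 + 1(26.51) = 26.51

363 mol/s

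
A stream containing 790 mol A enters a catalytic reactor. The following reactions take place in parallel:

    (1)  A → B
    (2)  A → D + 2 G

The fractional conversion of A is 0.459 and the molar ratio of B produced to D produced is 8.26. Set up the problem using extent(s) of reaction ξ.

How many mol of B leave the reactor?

Conversion of A: A consumed = 0.459 × 790 = 362.6 mol = 1ξ₁ + 1ξ₂.
Selectivity: 1ξ₁ / (1ξ₂) = 8.26 → ξ₁ = 8.26 ξ₂.
Substitute: (1·8.26 + 1) ξ₂ = 362.6 → ξ₂ = 39.16 mol, ξ₁ = 323.5 mol.
Outlet amounts (n = n₀ + Σ ν·ξ):
  A: 790 − 1(323.5) − 1(39.16) = 427.4
  B: 0 + 1(323.5) = 323.5
  D: 0 + 1(39.16) = 39.16
  G: 0 + 2(39.16) = 78.32

323 mol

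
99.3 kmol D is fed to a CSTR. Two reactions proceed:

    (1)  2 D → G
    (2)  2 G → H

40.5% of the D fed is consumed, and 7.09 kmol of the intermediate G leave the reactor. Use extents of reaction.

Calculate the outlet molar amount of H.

Conversion of D: D consumed = 2ξ₁ = 0.405 × 99.3 → ξ₁ = 20.11 kmol.
G balance: n_G = 0 + 1ξ₁ − 2ξ₂ = 7.09 → ξ₂ = (1·20.11 − 7.09)/2 = 6.509 kmol.
Outlet amounts (n = n₀ + Σ ν·ξ):
  D: 99.3 − 2(20.11) = 59.08
  G: 0 + 1(20.11) − 2(6.509) = 7.09
  H: 0 + 1(6.509) = 6.509

6.51 kmol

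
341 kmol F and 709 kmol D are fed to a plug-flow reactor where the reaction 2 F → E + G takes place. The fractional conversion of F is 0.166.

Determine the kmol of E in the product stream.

28.3 kmol

F reacted = 0.166 × 341 = 56.61 kmol; ν_F = −2, so ξ = 56.61/2 = 28.3 kmol.
Outlet amounts (n = n₀ + ν ξ):
  F: 341 − 2(28.3) = 284.4
  E: 0 + 1(28.3) = 28.3
  G: 0 + 1(28.3) = 28.3
  D: 709 (inert)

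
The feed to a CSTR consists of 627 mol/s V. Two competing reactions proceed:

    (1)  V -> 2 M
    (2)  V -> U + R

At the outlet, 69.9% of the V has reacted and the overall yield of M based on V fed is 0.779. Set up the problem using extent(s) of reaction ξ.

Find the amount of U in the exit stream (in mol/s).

Yield of M: 2ξ₁ / 627 = 0.779 → ξ₁ = 244.2 mol/s.
Conversion of V: 1ξ₁ + 1ξ₂ = 0.699 × 627 = 438.3 → ξ₂ = 194.1 mol/s.
Outlet amounts (n = n₀ + Σ ν·ξ):
  V: 627 − 1(244.2) − 1(194.1) = 188.7
  M: 0 + 2(244.2) = 488.4
  U: 0 + 1(194.1) = 194.1
  R: 0 + 1(194.1) = 194.1

194 mol/s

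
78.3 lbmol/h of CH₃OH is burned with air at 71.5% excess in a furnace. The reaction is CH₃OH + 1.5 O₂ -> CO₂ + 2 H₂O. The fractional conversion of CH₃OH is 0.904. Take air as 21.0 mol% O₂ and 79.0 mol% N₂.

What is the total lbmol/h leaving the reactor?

Stoichiometric O₂ = 1.5 × 78.3 = 117.4 lbmol/h; O₂ fed = 117.4 × 1.715 = 201.4 lbmol/h.
N₂ fed = 201.4 × 79/21 = 757.7 lbmol/h.
Fuel reacted = 0.904 × 78.3 → ξ = 70.78 lbmol/h.
Outlet (n = n₀ + ν ξ):
  CH₃OH: 78.3 − 1(70.78) = 7.517
  O₂: 201.4 − 1.5(70.78) = 95.25
  N₂: 757.7 (inert)
  CO₂: 0 + 1(70.78) = 70.78
  H₂O: 0 + 2(70.78) = 141.6
Total out = 7.517 + 95.25 + 757.7 + 70.78 + 141.6 = 1073 lbmol/h.

1070 lbmol/h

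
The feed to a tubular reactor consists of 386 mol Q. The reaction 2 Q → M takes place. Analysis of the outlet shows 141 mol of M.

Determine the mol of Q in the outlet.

104 mol

For M: n = n₀ + 1ξ → 141 = 0 + 1ξ, giving ξ = 141 mol.
Outlet amounts (n = n₀ + ν ξ):
  Q: 386 − 2(141) = 104
  M: 0 + 1(141) = 141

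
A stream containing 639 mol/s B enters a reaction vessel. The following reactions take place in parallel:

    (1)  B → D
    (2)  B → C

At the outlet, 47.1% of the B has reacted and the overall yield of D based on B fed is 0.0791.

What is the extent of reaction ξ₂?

Yield of D: 1ξ₁ / 639 = 0.0791 → ξ₁ = 50.54 mol/s.
Conversion of B: 1ξ₁ + 1ξ₂ = 0.471 × 639 = 301 → ξ₂ = 250.4 mol/s.
Outlet amounts (n = n₀ + Σ ν·ξ):
  B: 639 − 1(50.54) − 1(250.4) = 338
  D: 0 + 1(50.54) = 50.54
  C: 0 + 1(250.4) = 250.4

ξ₂ = 250 mol/s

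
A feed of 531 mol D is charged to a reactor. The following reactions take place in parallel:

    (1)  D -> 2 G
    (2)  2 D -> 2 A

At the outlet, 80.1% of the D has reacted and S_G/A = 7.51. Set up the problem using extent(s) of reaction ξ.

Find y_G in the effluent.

0.775

Conversion of D: D consumed = 0.801 × 531 = 425.3 mol = 1ξ₁ + 2ξ₂.
Selectivity: 2ξ₁ / (2ξ₂) = 7.51 → ξ₁ = 7.51 ξ₂.
Substitute: (1·7.51 + 2) ξ₂ = 425.3 → ξ₂ = 44.72 mol, ξ₁ = 335.9 mol.
Outlet amounts (n = n₀ + Σ ν·ξ):
  D: 531 − 1(335.9) − 2(44.72) = 105.7
  G: 0 + 2(335.9) = 671.8
  A: 0 + 2(44.72) = 89.45
Total out = 866.9 mol; y_G = 671.8 / 866.9 = 0.7749.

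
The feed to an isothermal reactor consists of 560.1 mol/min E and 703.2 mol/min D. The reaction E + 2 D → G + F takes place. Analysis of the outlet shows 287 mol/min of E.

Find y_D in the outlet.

For E: n = n₀ − 1ξ → 287 = 560.1 − 1ξ, giving ξ = 273.1 mol/min.
Outlet amounts (n = n₀ + ν ξ):
  E: 560.1 − 1(273.1) = 287
  D: 703.2 − 2(273.1) = 157
  G: 0 + 1(273.1) = 273.1
  F: 0 + 1(273.1) = 273.1
Total out = 990.2 mol/min; y_D = 157 / 990.2 = 0.1586.

0.159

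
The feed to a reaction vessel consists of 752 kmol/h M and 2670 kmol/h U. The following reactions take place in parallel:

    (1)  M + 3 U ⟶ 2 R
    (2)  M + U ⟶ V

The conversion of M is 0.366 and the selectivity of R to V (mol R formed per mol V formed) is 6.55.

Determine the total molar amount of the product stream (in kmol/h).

2940 kmol/h

Conversion of M: M consumed = 0.366 × 752 = 275.2 kmol/h = 1ξ₁ + 1ξ₂.
Selectivity: 2ξ₁ / (1ξ₂) = 6.55 → ξ₁ = 3.275 ξ₂.
Substitute: (1·3.275 + 1) ξ₂ = 275.2 → ξ₂ = 64.38 kmol/h, ξ₁ = 210.9 kmol/h.
Outlet amounts (n = n₀ + Σ ν·ξ):
  M: 752 − 1(210.9) − 1(64.38) = 476.8
  U: 2670 − 3(210.9) − 1(64.38) = 1973
  R: 0 + 2(210.9) = 421.7
  V: 0 + 1(64.38) = 64.38
Total out = 476.8 + 1973 + 421.7 + 64.38 = 2936 kmol/h.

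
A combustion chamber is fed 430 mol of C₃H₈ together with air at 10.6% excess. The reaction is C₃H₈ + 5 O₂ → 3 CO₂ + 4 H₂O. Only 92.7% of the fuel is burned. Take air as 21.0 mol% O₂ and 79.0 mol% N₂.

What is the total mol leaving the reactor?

12200 mol

Stoichiometric O₂ = 5 × 430 = 2150 mol; O₂ fed = 2150 × 1.106 = 2378 mol.
N₂ fed = 2378 × 79/21 = 8945 mol.
Fuel reacted = 0.927 × 430 → ξ = 398.6 mol.
Outlet (n = n₀ + ν ξ):
  C₃H₈: 430 − 1(398.6) = 31.39
  O₂: 2378 − 5(398.6) = 384.8
  N₂: 8945 (inert)
  CO₂: 0 + 3(398.6) = 1196
  H₂O: 0 + 4(398.6) = 1594
Total out = 31.39 + 384.8 + 8945 + 1196 + 1594 = 12150 mol.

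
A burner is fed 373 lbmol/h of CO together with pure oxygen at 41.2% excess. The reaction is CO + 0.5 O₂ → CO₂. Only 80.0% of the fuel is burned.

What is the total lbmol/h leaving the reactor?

Stoichiometric O₂ = 0.5 × 373 = 186.5 lbmol/h; O₂ fed = 186.5 × 1.412 = 263.3 lbmol/h.
Fuel reacted = 0.8 × 373 → ξ = 298.4 lbmol/h.
Outlet (n = n₀ + ν ξ):
  CO: 373 − 1(298.4) = 74.6
  O₂: 263.3 − 0.5(298.4) = 114.1
  CO₂: 0 + 1(298.4) = 298.4
Total out = 74.6 + 114.1 + 298.4 = 487.1 lbmol/h.

487 lbmol/h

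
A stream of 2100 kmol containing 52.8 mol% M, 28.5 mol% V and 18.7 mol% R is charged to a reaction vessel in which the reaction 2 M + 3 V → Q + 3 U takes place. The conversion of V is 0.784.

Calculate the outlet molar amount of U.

V reacted = 0.784 × 598.5 = 469.2 kmol; ν_V = −3, so ξ = 469.2/3 = 156.4 kmol.
Outlet amounts (n = n₀ + ν ξ):
  M: 1109 − 2(156.4) = 796
  V: 598.5 − 3(156.4) = 129.3
  Q: 0 + 1(156.4) = 156.4
  U: 0 + 3(156.4) = 469.2
  R: 392.7 (inert)

469 kmol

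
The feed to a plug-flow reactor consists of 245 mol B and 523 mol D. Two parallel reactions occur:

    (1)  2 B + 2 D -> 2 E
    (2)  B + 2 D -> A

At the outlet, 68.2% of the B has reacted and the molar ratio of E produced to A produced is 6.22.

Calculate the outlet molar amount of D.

333 mol

Conversion of B: B consumed = 0.682 × 245 = 167.1 mol = 2ξ₁ + 1ξ₂.
Selectivity: 2ξ₁ / (1ξ₂) = 6.22 → ξ₁ = 3.11 ξ₂.
Substitute: (2·3.11 + 1) ξ₂ = 167.1 → ξ₂ = 23.14 mol, ξ₁ = 71.97 mol.
Outlet amounts (n = n₀ + Σ ν·ξ):
  B: 245 − 2(71.97) − 1(23.14) = 77.91
  D: 523 − 2(71.97) − 2(23.14) = 332.8
  E: 0 + 2(71.97) = 143.9
  A: 0 + 1(23.14) = 23.14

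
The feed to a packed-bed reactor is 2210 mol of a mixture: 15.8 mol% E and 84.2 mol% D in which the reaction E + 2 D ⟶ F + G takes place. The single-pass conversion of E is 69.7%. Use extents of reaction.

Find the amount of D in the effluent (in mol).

1370 mol

E reacted = 0.697 × 349.2 = 243.4 mol; ν_E = −1, so ξ = 243.4/1 = 243.4 mol.
Outlet amounts (n = n₀ + ν ξ):
  E: 349.2 − 1(243.4) = 105.8
  D: 1861 − 2(243.4) = 1374
  F: 0 + 1(243.4) = 243.4
  G: 0 + 1(243.4) = 243.4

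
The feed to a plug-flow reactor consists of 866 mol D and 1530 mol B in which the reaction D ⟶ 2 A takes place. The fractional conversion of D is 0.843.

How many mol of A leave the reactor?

1460 mol

D reacted = 0.843 × 866 = 730 mol; ν_D = −1, so ξ = 730/1 = 730 mol.
Outlet amounts (n = n₀ + ν ξ):
  D: 866 − 1(730) = 136
  A: 0 + 2(730) = 1460
  B: 1530 (inert)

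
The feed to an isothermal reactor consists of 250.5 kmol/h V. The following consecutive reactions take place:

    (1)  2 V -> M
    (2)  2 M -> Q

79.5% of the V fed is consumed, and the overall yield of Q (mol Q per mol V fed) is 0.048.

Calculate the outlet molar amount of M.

75.5 kmol/h

Conversion of V: V consumed = 2ξ₁ = 0.795 × 250.5 → ξ₁ = 99.57 kmol/h.
Yield of Q: 1ξ₂ / 250.5 = 0.048 → ξ₂ = 12.02 kmol/h.
Outlet amounts (n = n₀ + Σ ν·ξ):
  V: 250.5 − 2(99.57) = 51.35
  M: 0 + 1(99.57) − 2(12.02) = 75.53
  Q: 0 + 1(12.02) = 12.02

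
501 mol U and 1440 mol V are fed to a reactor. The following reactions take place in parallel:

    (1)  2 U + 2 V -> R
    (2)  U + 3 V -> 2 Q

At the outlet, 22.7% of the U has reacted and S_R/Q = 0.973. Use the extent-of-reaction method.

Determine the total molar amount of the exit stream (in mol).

Conversion of U: U consumed = 0.227 × 501 = 113.7 mol = 2ξ₁ + 1ξ₂.
Selectivity: 1ξ₁ / (2ξ₂) = 0.973 → ξ₁ = 1.946 ξ₂.
Substitute: (2·1.946 + 1) ξ₂ = 113.7 → ξ₂ = 23.25 mol, ξ₁ = 45.24 mol.
Outlet amounts (n = n₀ + Σ ν·ξ):
  U: 501 − 2(45.24) − 1(23.25) = 387.3
  V: 1440 − 2(45.24) − 3(23.25) = 1280
  R: 0 + 1(45.24) = 45.24
  Q: 0 + 2(23.25) = 46.5
Total out = 387.3 + 1280 + 45.24 + 46.5 = 1759 mol.

1760 mol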